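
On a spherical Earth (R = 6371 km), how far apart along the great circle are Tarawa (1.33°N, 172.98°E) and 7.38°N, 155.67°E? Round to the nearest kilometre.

Δλ = 155.67 − 172.98 = -17.31°.
Δφ = 7.38 − 1.33 = 6.05°.
a = sin²(Δφ/2) + cos φ₁ · cos φ₂ · sin²(Δλ/2) = 0.025237.
c = 2·atan2(√a, √(1−a)) = 0.31907 rad → d = 6371·c ≈ 2032.82 km.

2033 km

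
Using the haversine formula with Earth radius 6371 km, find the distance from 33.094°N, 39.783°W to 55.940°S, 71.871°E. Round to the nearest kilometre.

14313 km

Δλ = 71.871 − -39.783 = 111.654°.
Δφ = -55.940 − 33.094 = -89.034°.
a = sin²(Δφ/2) + cos φ₁ · cos φ₂ · sin²(Δλ/2) = 0.812742.
c = 2·atan2(√a, √(1−a)) = 2.24655 rad → d = 6371·c ≈ 14312.75 km.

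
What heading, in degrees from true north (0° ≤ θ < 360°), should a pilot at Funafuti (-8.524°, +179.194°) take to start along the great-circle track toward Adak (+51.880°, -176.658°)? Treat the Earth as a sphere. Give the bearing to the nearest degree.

3°

Δλ = -176.658 − 179.194 = -355.852°; wrapped into (−180°, 180°]: 4.148°.
θ = atan2( sin Δλ · cos φ₂ , cos φ₁ · sin φ₂ − sin φ₁ · cos φ₂ · cos Δλ )
  = atan2(0.04465, 0.86929) = 2.940° → normalised to [0°, 360°): 2.940°.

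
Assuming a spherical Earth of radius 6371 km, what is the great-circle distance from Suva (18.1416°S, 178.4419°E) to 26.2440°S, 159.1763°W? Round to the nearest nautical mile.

1333 nmi

Δλ = -159.1763 − 178.4419 = -337.6182°; wrapped into (−180°, 180°]: 22.3818°.
Δφ = -26.2440 − -18.1416 = -8.1024°.
a = sin²(Δφ/2) + cos φ₁ · cos φ₂ · sin²(Δλ/2) = 0.037096.
c = 2·atan2(√a, √(1−a)) = 0.38763 rad → d = 6371·c ≈ 2469.57 km ≈ 1333.46 nmi.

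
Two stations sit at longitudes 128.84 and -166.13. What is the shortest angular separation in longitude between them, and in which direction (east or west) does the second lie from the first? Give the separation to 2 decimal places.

65.03° east

Raw difference: -166.13 − 128.84 = -294.97°.
Normalise into (−180°, 180°]: -294.97° + 360° = 65.03°.
Positive ⇒ the second point lies to the east; separation 65.03°.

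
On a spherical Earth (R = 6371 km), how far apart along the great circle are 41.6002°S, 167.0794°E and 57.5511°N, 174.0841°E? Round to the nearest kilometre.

Δλ = 174.0841 − 167.0794 = 7.0047°.
Δφ = 57.5511 − -41.6002 = 99.1513°.
a = sin²(Δφ/2) + cos φ₁ · cos φ₂ · sin²(Δλ/2) = 0.581018.
c = 2·atan2(√a, √(1−a)) = 1.73355 rad → d = 6371·c ≈ 11044.45 km.

11044 km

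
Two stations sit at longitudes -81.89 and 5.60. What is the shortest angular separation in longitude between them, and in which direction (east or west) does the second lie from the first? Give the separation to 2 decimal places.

Raw difference: 5.60 − -81.89 = 87.49°.
Normalise into (−180°, 180°]: 87.49° stays 87.49°.
Positive ⇒ the second point lies to the east; separation 87.49°.

87.49° east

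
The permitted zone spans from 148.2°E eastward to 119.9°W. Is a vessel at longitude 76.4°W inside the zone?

Band width going east from +148.2° to -119.9°: ((-119.9 − 148.2) mod 360) = 91.9°.
Offset of -76.4° east of the west edge: ((-76.4 − 148.2) mod 360) = 135.4°.
135.4° > 91.9° ⇒ outside.

No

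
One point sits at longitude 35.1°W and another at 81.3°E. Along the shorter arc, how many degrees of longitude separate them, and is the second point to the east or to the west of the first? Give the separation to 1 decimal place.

Raw difference: 81.3 − -35.1 = 116.4°.
Normalise into (−180°, 180°]: 116.4° stays 116.4°.
Positive ⇒ the second point lies to the east; separation 116.4°.

116.4° east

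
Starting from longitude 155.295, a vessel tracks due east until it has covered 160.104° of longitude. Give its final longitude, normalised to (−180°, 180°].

-44.601°

Start at +155.295°; shift +160.104° → +315.399°.
+315.399° lies outside (−180°, 180°]; subtract 360° → -44.601°.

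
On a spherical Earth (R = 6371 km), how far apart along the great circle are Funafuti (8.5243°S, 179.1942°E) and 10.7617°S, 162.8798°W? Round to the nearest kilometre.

Δλ = -162.8798 − 179.1942 = -342.0740°; wrapped into (−180°, 180°]: 17.9260°.
Δφ = -10.7617 − -8.5243 = -2.2374°.
a = sin²(Δφ/2) + cos φ₁ · cos φ₂ · sin²(Δλ/2) = 0.023963.
c = 2·atan2(√a, √(1−a)) = 0.31085 rad → d = 6371·c ≈ 1980.44 km.

1980 km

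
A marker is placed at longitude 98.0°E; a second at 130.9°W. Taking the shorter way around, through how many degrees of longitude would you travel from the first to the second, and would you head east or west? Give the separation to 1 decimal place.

131.1° east

Raw difference: -130.9 − 98.0 = -228.9°.
Normalise into (−180°, 180°]: -228.9° + 360° = 131.1°.
Positive ⇒ the second point lies to the east; separation 131.1°.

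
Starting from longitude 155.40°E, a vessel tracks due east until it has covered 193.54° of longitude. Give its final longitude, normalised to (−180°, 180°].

11.06°W

Start at +155.40°; shift +193.54° → +348.94°.
+348.94° lies outside (−180°, 180°]; subtract 360° → -11.06°.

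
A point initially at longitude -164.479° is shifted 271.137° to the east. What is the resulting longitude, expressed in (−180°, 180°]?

+106.658°

Start at -164.479°; shift +271.137° → +106.658°.
+106.658° already lies in (−180°, 180°].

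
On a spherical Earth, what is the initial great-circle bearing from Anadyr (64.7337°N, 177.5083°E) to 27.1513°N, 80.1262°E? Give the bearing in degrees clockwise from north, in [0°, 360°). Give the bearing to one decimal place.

Δλ = 80.1262 − 177.5083 = -97.3821°.
θ = atan2( sin Δλ · cos φ₂ , cos φ₁ · sin φ₂ − sin φ₁ · cos φ₂ · cos Δλ )
  = atan2(-0.88243, 0.29817) = -71.330° → normalised to [0°, 360°): 288.670°.

288.7°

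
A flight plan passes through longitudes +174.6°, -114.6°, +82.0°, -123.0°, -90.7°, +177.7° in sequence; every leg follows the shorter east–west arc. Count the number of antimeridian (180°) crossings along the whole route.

4

Leg 1: +174.6° → -114.6°, shortest Δλ = 70.8° (east) — crosses 180°.
Leg 2: -114.6° → +82.0°, shortest Δλ = -163.4° (west) — crosses 180°.
Leg 3: +82.0° → -123.0°, shortest Δλ = 155.0° (east) — crosses 180°.
Leg 4: -123.0° → -90.7°, shortest Δλ = 32.3° (east) — does not cross 180°.
Leg 5: -90.7° → +177.7°, shortest Δλ = -91.6° (west) — crosses 180°.
Total crossings: 4.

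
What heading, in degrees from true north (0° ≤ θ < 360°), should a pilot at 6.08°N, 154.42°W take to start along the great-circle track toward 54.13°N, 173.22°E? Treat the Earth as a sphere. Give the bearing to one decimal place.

337.4°

Δλ = 173.22 − -154.42 = 327.64°; wrapped into (−180°, 180°]: -32.36°.
θ = atan2( sin Δλ · cos φ₂ , cos φ₁ · sin φ₂ − sin φ₁ · cos φ₂ · cos Δλ )
  = atan2(-0.31362, 0.75337) = -22.602° → normalised to [0°, 360°): 337.398°.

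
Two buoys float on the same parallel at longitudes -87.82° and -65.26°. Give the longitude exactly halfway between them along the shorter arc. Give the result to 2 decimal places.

-76.54°

Signed shortest Δλ from -87.82° to -65.26° is +22.56°.
Midpoint longitude = -87.82° + (+22.56°)/2 = -87.82° + 11.28° = -76.54°.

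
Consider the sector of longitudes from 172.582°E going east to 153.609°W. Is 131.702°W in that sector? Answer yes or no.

Band width going east from +172.582° to -153.609°: ((-153.609 − 172.582) mod 360) = 33.809°.
Offset of -131.702° east of the west edge: ((-131.702 − 172.582) mod 360) = 55.716°.
55.716° > 33.809° ⇒ outside.

No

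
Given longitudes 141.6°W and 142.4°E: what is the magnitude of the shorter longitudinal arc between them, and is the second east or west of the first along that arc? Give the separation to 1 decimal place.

76.0° west

Raw difference: 142.4 − -141.6 = 284.0°.
Normalise into (−180°, 180°]: 284.0° − 360° = -76.0°.
Negative ⇒ the second point lies to the west; separation 76.0°.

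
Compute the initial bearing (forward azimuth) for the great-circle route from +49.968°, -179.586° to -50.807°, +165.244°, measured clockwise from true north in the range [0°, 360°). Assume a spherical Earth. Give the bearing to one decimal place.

189.7°

Δλ = 165.244 − -179.586 = 344.830°; wrapped into (−180°, 180°]: -15.170°.
θ = atan2( sin Δλ · cos φ₂ , cos φ₁ · sin φ₂ − sin φ₁ · cos φ₂ · cos Δλ )
  = atan2(-0.16537, -0.96551) = -170.281° → normalised to [0°, 360°): 189.719°.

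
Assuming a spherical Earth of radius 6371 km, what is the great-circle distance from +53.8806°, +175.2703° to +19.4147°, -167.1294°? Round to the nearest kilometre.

4116 km

Δλ = -167.1294 − 175.2703 = -342.3997°; wrapped into (−180°, 180°]: 17.6003°.
Δφ = 19.4147 − 53.8806 = -34.4659°.
a = sin²(Δφ/2) + cos φ₁ · cos φ₂ · sin²(Δλ/2) = 0.100781.
c = 2·atan2(√a, √(1−a)) = 0.64610 rad → d = 6371·c ≈ 4116.30 km.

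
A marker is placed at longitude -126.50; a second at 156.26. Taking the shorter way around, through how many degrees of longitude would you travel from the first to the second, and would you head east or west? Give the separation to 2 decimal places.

Raw difference: 156.26 − -126.50 = 282.76°.
Normalise into (−180°, 180°]: 282.76° − 360° = -77.24°.
Negative ⇒ the second point lies to the west; separation 77.24°.

77.24° west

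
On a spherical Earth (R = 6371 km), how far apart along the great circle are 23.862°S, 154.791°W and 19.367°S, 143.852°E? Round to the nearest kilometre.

Δλ = 143.852 − -154.791 = 298.643°; wrapped into (−180°, 180°]: -61.357°.
Δφ = -19.367 − -23.862 = 4.495°.
a = sin²(Δφ/2) + cos φ₁ · cos φ₂ · sin²(Δλ/2) = 0.226139.
c = 2·atan2(√a, √(1−a)) = 0.99116 rad → d = 6371·c ≈ 6314.66 km.

6315 km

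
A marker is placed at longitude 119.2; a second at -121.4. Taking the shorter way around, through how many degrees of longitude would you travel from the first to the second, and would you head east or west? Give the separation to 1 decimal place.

119.4° east

Raw difference: -121.4 − 119.2 = -240.6°.
Normalise into (−180°, 180°]: -240.6° + 360° = 119.4°.
Positive ⇒ the second point lies to the east; separation 119.4°.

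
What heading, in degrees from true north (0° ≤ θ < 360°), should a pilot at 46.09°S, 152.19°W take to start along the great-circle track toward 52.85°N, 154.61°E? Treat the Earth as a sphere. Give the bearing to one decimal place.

Δλ = 154.61 − -152.19 = 306.80°; wrapped into (−180°, 180°]: -53.20°.
θ = atan2( sin Δλ · cos φ₂ , cos φ₁ · sin φ₂ − sin φ₁ · cos φ₂ · cos Δλ )
  = atan2(-0.48356, 0.81340) = -30.731° → normalised to [0°, 360°): 329.269°.

329.3°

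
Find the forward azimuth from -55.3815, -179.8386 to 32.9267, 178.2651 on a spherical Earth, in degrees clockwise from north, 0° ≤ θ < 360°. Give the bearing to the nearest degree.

Δλ = 178.2651 − -179.8386 = 358.1037°; wrapped into (−180°, 180°]: -1.8963°.
θ = atan2( sin Δλ · cos φ₂ , cos φ₁ · sin φ₂ − sin φ₁ · cos φ₂ · cos Δλ )
  = atan2(-0.02778, 0.99919) = -1.592° → normalised to [0°, 360°): 358.408°.

358°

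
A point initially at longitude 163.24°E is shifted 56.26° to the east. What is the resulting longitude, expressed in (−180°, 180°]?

140.50°W

Start at +163.24°; shift +56.26° → +219.50°.
+219.50° lies outside (−180°, 180°]; subtract 360° → -140.50°.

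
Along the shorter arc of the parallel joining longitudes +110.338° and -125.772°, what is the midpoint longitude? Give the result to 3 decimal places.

Signed shortest Δλ from +110.338° to -125.772° is +123.890°.
Midpoint longitude = +110.338° + (+123.890°)/2 = +110.338° + 61.945° = +172.283°.
(The naïve average (+110.338 + -125.772)/2 = -7.717° is on the wrong side of the globe.)

+172.283°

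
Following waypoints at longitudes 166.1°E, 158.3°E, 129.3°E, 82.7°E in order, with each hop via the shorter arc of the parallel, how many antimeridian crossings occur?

0

Leg 1: +166.1° → +158.3°, shortest Δλ = -7.8° (west) — does not cross 180°.
Leg 2: +158.3° → +129.3°, shortest Δλ = -29.0° (west) — does not cross 180°.
Leg 3: +129.3° → +82.7°, shortest Δλ = -46.6° (west) — does not cross 180°.
Total crossings: 0.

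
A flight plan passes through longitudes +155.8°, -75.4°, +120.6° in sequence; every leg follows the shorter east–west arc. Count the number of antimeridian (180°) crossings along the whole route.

2

Leg 1: +155.8° → -75.4°, shortest Δλ = 128.8° (east) — crosses 180°.
Leg 2: -75.4° → +120.6°, shortest Δλ = -164.0° (west) — crosses 180°.
Total crossings: 2.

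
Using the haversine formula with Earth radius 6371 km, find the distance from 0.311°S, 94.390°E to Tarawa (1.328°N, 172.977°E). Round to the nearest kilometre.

Δλ = 172.977 − 94.390 = 78.587°.
Δφ = 1.328 − -0.311 = 1.639°.
a = sin²(Δφ/2) + cos φ₁ · cos φ₂ · sin²(Δλ/2) = 0.401151.
c = 2·atan2(√a, √(1−a)) = 1.37179 rad → d = 6371·c ≈ 8739.66 km.

8740 km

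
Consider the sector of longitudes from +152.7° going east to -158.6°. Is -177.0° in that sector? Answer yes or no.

Band width going east from +152.7° to -158.6°: ((-158.6 − 152.7) mod 360) = 48.7°.
Offset of -177.0° east of the west edge: ((-177.0 − 152.7) mod 360) = 30.3°.
30.3° ≤ 48.7° ⇒ inside.

Yes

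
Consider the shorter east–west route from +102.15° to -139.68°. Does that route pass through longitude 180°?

Naïve |-139.68 − 102.15| = 241.83° > 180°, so the shorter arc goes the other way round — across 180°.
Signed shortest Δλ = ((-139.68 − 102.15 + 180) mod 360) − 180 = 118.17°.
Going east by 118.17° from +102.15° passes through 180° before reaching -139.68°.

Yes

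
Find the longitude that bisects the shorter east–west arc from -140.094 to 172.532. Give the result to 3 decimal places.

-163.781°

Signed shortest Δλ from -140.094° to +172.532° is -47.374°.
Midpoint longitude = -140.094° + (-47.374°)/2 = -140.094° − 23.687° = -163.781°.
(The naïve average (-140.094 + +172.532)/2 = 16.219° is on the wrong side of the globe.)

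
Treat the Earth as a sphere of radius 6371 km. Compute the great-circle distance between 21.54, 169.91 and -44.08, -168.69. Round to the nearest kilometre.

Δλ = -168.69 − 169.91 = -338.60°; wrapped into (−180°, 180°]: 21.40°.
Δφ = -44.08 − 21.54 = -65.62°.
a = sin²(Δφ/2) + cos φ₁ · cos φ₂ · sin²(Δλ/2) = 0.316641.
c = 2·atan2(√a, √(1−a)) = 1.19532 rad → d = 6371·c ≈ 7615.37 km.

7615 km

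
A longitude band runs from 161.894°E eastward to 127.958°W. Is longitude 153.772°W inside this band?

Yes

Band width going east from +161.894° to -127.958°: ((-127.958 − 161.894) mod 360) = 70.148°.
Offset of -153.772° east of the west edge: ((-153.772 − 161.894) mod 360) = 44.334°.
44.334° ≤ 70.148° ⇒ inside.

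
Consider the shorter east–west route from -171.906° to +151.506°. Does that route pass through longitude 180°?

Yes

Naïve |151.506 − -171.906| = 323.412° > 180°, so the shorter arc goes the other way round — across 180°.
Signed shortest Δλ = ((151.506 − -171.906 + 180) mod 360) − 180 = -36.588°.
Going west by 36.588° from -171.906° passes through 180° before reaching +151.506°.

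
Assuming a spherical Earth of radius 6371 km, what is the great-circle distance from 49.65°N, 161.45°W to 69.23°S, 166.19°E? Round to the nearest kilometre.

Δλ = 166.19 − -161.45 = 327.64°; wrapped into (−180°, 180°]: -32.36°.
Δφ = -69.23 − 49.65 = -118.88°.
a = sin²(Δφ/2) + cos φ₁ · cos φ₂ · sin²(Δλ/2) = 0.759317.
c = 2·atan2(√a, √(1−a)) = 2.11605 rad → d = 6371·c ≈ 13481.34 km.

13481 km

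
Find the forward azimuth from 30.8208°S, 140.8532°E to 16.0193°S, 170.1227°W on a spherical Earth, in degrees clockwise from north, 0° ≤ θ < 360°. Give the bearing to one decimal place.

Δλ = -170.1227 − 140.8532 = -310.9759°; wrapped into (−180°, 180°]: 49.0241°.
θ = atan2( sin Δλ · cos φ₂ , cos φ₁ · sin φ₂ − sin φ₁ · cos φ₂ · cos Δλ )
  = atan2(0.72567, 0.08594) = 83.246° → normalised to [0°, 360°): 83.246°.

83.2°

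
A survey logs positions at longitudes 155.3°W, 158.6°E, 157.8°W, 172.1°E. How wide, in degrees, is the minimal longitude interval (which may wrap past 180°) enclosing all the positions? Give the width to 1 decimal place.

Sort the longitudes: -157.8°, -155.3°, +158.6°, +172.1°.
Eastward gaps between consecutive values (wrapping around): 2.5°, 313.9°, 13.5°, 30.1°.
Largest gap = 313.9° ⇒ minimal covering band is its complement: 360° − 313.9° = 46.1°.
Band runs from +158.6° eastward to -155.3°, crossing the antimeridian.

46.1°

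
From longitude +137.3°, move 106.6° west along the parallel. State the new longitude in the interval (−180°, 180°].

+30.7°

Start at +137.3°; shift −106.6° → +30.7°.
+30.7° already lies in (−180°, 180°].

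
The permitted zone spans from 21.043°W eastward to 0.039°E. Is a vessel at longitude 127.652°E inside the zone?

No

Band width going east from -21.043° to +0.039°: ((0.039 − -21.043) mod 360) = 21.082°.
Offset of +127.652° east of the west edge: ((127.652 − -21.043) mod 360) = 148.695°.
148.695° > 21.082° ⇒ outside.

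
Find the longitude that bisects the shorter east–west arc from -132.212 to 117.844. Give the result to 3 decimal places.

+172.816°

Signed shortest Δλ from -132.212° to +117.844° is -109.944°.
Midpoint longitude = -132.212° + (-109.944°)/2 = -132.212° − 54.972° = -187.184°.
Normalise into (−180°, 180°]: +172.816°.
(The naïve average (-132.212 + +117.844)/2 = -7.184° is on the wrong side of the globe.)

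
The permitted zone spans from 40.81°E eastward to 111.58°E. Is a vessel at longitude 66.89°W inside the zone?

No

Band width going east from +40.81° to +111.58°: ((111.58 − 40.81) mod 360) = 70.77°.
Offset of -66.89° east of the west edge: ((-66.89 − 40.81) mod 360) = 252.30°.
252.30° > 70.77° ⇒ outside.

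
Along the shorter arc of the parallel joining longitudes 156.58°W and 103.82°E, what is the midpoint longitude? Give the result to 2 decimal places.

Signed shortest Δλ from -156.58° to +103.82° is -99.60°.
Midpoint longitude = -156.58° + (-99.60°)/2 = -156.58° − 49.80° = -206.38°.
Normalise into (−180°, 180°]: +153.62°.
(The naïve average (-156.58 + +103.82)/2 = -26.38° is on the wrong side of the globe.)

153.62°E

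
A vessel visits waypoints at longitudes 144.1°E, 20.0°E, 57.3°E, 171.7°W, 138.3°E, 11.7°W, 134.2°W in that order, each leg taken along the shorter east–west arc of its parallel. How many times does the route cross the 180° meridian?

Leg 1: +144.1° → +20.0°, shortest Δλ = -124.1° (west) — does not cross 180°.
Leg 2: +20.0° → +57.3°, shortest Δλ = 37.3° (east) — does not cross 180°.
Leg 3: +57.3° → -171.7°, shortest Δλ = 131.0° (east) — crosses 180°.
Leg 4: -171.7° → +138.3°, shortest Δλ = -50.0° (west) — crosses 180°.
Leg 5: +138.3° → -11.7°, shortest Δλ = -150.0° (west) — does not cross 180°.
Leg 6: -11.7° → -134.2°, shortest Δλ = -122.5° (west) — does not cross 180°.
Total crossings: 2.

2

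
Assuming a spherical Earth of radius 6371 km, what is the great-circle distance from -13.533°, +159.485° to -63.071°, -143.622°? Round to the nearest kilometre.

7040 km

Δλ = -143.622 − 159.485 = -303.107°; wrapped into (−180°, 180°]: 56.893°.
Δφ = -63.071 − -13.533 = -49.538°.
a = sin²(Δφ/2) + cos φ₁ · cos φ₂ · sin²(Δλ/2) = 0.275434.
c = 2·atan2(√a, √(1−a)) = 1.10500 rad → d = 6371·c ≈ 7039.97 km.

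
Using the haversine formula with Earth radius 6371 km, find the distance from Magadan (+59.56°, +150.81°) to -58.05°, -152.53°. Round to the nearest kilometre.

Δλ = -152.53 − 150.81 = -303.34°; wrapped into (−180°, 180°]: 56.66°.
Δφ = -58.05 − 59.56 = -117.61°.
a = sin²(Δφ/2) + cos φ₁ · cos φ₂ · sin²(Δλ/2) = 0.792101.
c = 2·atan2(√a, √(1−a)) = 2.19469 rad → d = 6371·c ≈ 13982.39 km.

13982 km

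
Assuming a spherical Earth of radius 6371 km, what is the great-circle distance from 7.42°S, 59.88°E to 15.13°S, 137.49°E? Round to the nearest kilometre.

Δλ = 137.49 − 59.88 = 77.61°.
Δφ = -15.13 − -7.42 = -7.71°.
a = sin²(Δφ/2) + cos φ₁ · cos φ₂ · sin²(Δλ/2) = 0.380450.
c = 2·atan2(√a, √(1−a)) = 1.32936 rad → d = 6371·c ≈ 8469.34 km.

8469 km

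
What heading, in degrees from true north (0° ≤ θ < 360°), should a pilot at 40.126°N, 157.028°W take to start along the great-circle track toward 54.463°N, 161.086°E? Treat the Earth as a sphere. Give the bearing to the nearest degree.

312°

Δλ = 161.086 − -157.028 = 318.114°; wrapped into (−180°, 180°]: -41.886°.
θ = atan2( sin Δλ · cos φ₂ , cos φ₁ · sin φ₂ − sin φ₁ · cos φ₂ · cos Δλ )
  = atan2(-0.38806, 0.34334) = -48.499° → normalised to [0°, 360°): 311.501°.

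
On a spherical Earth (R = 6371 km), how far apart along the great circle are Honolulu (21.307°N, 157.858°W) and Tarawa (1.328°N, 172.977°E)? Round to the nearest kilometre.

Δλ = 172.977 − -157.858 = 330.835°; wrapped into (−180°, 180°]: -29.165°.
Δφ = 1.328 − 21.307 = -19.979°.
a = sin²(Δφ/2) + cos φ₁ · cos φ₂ · sin²(Δλ/2) = 0.089132.
c = 2·atan2(√a, √(1−a)) = 0.60635 rad → d = 6371·c ≈ 3863.03 km.

3863 km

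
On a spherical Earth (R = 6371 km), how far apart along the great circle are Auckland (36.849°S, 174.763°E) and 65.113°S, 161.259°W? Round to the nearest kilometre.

Δλ = -161.259 − 174.763 = -336.022°; wrapped into (−180°, 180°]: 23.978°.
Δφ = -65.113 − -36.849 = -28.264°.
a = sin²(Δφ/2) + cos φ₁ · cos φ₂ · sin²(Δλ/2) = 0.074143.
c = 2·atan2(√a, √(1−a)) = 0.55155 rad → d = 6371·c ≈ 3513.92 km.

3514 km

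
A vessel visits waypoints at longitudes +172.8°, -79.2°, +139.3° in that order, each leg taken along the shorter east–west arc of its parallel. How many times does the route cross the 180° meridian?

2

Leg 1: +172.8° → -79.2°, shortest Δλ = 108.0° (east) — crosses 180°.
Leg 2: -79.2° → +139.3°, shortest Δλ = -141.5° (west) — crosses 180°.
Total crossings: 2.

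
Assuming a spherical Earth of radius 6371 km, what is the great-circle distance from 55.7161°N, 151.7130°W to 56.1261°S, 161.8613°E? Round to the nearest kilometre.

13122 km

Δλ = 161.8613 − -151.7130 = 313.5743°; wrapped into (−180°, 180°]: -46.4257°.
Δφ = -56.1261 − 55.7161 = -111.8422°.
a = sin²(Δφ/2) + cos φ₁ · cos φ₂ · sin²(Δλ/2) = 0.734801.
c = 2·atan2(√a, √(1−a)) = 2.05964 rad → d = 6371·c ≈ 13121.94 km.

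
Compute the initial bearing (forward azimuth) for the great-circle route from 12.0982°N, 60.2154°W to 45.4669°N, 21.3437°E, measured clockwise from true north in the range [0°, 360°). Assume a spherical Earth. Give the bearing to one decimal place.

45.8°

Δλ = 21.3437 − -60.2154 = 81.5591°.
θ = atan2( sin Δλ · cos φ₂ , cos φ₁ · sin φ₂ − sin φ₁ · cos φ₂ · cos Δλ )
  = atan2(0.69372, 0.67544) = 45.765° → normalised to [0°, 360°): 45.765°.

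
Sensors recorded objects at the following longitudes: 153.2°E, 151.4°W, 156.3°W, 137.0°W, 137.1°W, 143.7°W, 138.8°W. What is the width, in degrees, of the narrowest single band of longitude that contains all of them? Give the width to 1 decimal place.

69.8°

Sort the longitudes: -156.3°, -151.4°, -143.7°, -138.8°, -137.1°, -137.0°, +153.2°.
Eastward gaps between consecutive values (wrapping around): 4.9°, 7.7°, 4.9°, 1.7°, 0.1°, 290.2°, 50.5°.
Largest gap = 290.2° ⇒ minimal covering band is its complement: 360° − 290.2° = 69.8°.
Band runs from +153.2° eastward to -137.0°, crossing the antimeridian.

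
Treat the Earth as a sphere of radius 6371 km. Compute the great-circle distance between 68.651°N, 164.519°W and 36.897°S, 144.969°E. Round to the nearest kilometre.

12450 km

Δλ = 144.969 − -164.519 = 309.488°; wrapped into (−180°, 180°]: -50.512°.
Δφ = -36.897 − 68.651 = -105.548°.
a = sin²(Δφ/2) + cos φ₁ · cos φ₂ · sin²(Δλ/2) = 0.687021.
c = 2·atan2(√a, √(1−a)) = 1.95416 rad → d = 6371·c ≈ 12449.96 km.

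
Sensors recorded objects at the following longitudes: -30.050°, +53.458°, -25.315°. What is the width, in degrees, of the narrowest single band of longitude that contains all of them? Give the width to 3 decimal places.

83.508°

Sort the longitudes: -30.050°, -25.315°, +53.458°.
Eastward gaps between consecutive values (wrapping around): 4.735°, 78.773°, 276.492°.
Largest gap = 276.492° ⇒ minimal covering band is its complement: 360° − 276.492° = 83.508°.
Band runs from -30.050° eastward to +53.458°.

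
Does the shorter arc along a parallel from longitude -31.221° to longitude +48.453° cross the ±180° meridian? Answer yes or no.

No

Signed shortest Δλ = ((48.453 − -31.221 + 180) mod 360) − 180 = 79.674°.
Going east by 79.674° from -31.221° reaches +48.453° without touching 180°.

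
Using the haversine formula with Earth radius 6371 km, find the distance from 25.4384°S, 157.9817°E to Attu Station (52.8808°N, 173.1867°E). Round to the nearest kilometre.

Δλ = 173.1867 − 157.9817 = 15.2050°.
Δφ = 52.8808 − -25.4384 = 78.3192°.
a = sin²(Δφ/2) + cos φ₁ · cos φ₂ · sin²(Δλ/2) = 0.408309.
c = 2·atan2(√a, √(1−a)) = 1.38637 rad → d = 6371·c ≈ 8832.57 km.

8833 km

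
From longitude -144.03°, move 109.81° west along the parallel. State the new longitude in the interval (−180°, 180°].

+106.16°

Start at -144.03°; shift −109.81° → -253.84°.
-253.84° lies outside (−180°, 180°]; add 360° → +106.16°.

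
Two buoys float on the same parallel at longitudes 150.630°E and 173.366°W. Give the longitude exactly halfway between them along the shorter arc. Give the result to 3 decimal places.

Signed shortest Δλ from +150.630° to -173.366° is +36.004°.
Midpoint longitude = +150.630° + (+36.004°)/2 = +150.630° + 18.002° = +168.632°.
(The naïve average (+150.630 + -173.366)/2 = -11.368° is on the wrong side of the globe.)

168.632°E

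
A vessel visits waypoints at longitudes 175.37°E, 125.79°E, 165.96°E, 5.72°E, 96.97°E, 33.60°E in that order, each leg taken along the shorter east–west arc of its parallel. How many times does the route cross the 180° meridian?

Leg 1: +175.37° → +125.79°, shortest Δλ = -49.58° (west) — does not cross 180°.
Leg 2: +125.79° → +165.96°, shortest Δλ = 40.17° (east) — does not cross 180°.
Leg 3: +165.96° → +5.72°, shortest Δλ = -160.24° (west) — does not cross 180°.
Leg 4: +5.72° → +96.97°, shortest Δλ = 91.25° (east) — does not cross 180°.
Leg 5: +96.97° → +33.60°, shortest Δλ = -63.37° (west) — does not cross 180°.
Total crossings: 0.

0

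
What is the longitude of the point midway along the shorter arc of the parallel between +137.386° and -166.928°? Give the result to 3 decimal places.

Signed shortest Δλ from +137.386° to -166.928° is +55.686°.
Midpoint longitude = +137.386° + (+55.686°)/2 = +137.386° + 27.843° = +165.229°.
(The naïve average (+137.386 + -166.928)/2 = -14.771° is on the wrong side of the globe.)

+165.229°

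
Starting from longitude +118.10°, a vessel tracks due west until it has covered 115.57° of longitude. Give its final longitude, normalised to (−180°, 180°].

+2.53°

Start at +118.10°; shift −115.57° → +2.53°.
+2.53° already lies in (−180°, 180°].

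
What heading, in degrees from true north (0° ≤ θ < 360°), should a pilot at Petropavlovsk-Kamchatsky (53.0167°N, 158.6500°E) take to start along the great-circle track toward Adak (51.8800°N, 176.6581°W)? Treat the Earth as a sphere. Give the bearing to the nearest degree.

84°

Δλ = -176.6581 − 158.6500 = -335.3081°; wrapped into (−180°, 180°]: 24.6919°.
θ = atan2( sin Δλ · cos φ₂ , cos φ₁ · sin φ₂ − sin φ₁ · cos φ₂ · cos Δλ )
  = atan2(0.25787, 0.02525) = 84.408° → normalised to [0°, 360°): 84.408°.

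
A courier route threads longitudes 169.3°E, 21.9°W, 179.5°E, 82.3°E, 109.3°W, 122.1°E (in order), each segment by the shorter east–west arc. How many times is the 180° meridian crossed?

Leg 1: +169.3° → -21.9°, shortest Δλ = 168.8° (east) — crosses 180°.
Leg 2: -21.9° → +179.5°, shortest Δλ = -158.6° (west) — crosses 180°.
Leg 3: +179.5° → +82.3°, shortest Δλ = -97.2° (west) — does not cross 180°.
Leg 4: +82.3° → -109.3°, shortest Δλ = 168.4° (east) — crosses 180°.
Leg 5: -109.3° → +122.1°, shortest Δλ = -128.6° (west) — crosses 180°.
Total crossings: 4.

4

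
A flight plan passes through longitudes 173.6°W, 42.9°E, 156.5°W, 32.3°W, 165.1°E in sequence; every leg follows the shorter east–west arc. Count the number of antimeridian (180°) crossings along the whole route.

3

Leg 1: -173.6° → +42.9°, shortest Δλ = -143.5° (west) — crosses 180°.
Leg 2: +42.9° → -156.5°, shortest Δλ = 160.6° (east) — crosses 180°.
Leg 3: -156.5° → -32.3°, shortest Δλ = 124.2° (east) — does not cross 180°.
Leg 4: -32.3° → +165.1°, shortest Δλ = -162.6° (west) — crosses 180°.
Total crossings: 3.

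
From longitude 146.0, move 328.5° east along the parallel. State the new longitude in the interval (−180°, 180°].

Start at +146.0°; shift +328.5° → +474.5°.
+474.5° lies outside (−180°, 180°]; subtract 360° → +114.5°.

+114.5°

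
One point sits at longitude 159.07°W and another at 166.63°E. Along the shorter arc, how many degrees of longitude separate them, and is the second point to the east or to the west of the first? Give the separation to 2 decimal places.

34.30° west

Raw difference: 166.63 − -159.07 = 325.7°.
Normalise into (−180°, 180°]: 325.7° − 360° = -34.3°.
Negative ⇒ the second point lies to the west; separation 34.30°.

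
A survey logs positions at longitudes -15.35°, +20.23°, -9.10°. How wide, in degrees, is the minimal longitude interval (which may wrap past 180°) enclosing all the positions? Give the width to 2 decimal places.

Sort the longitudes: -15.35°, -9.10°, +20.23°.
Eastward gaps between consecutive values (wrapping around): 6.25°, 29.33°, 324.42°.
Largest gap = 324.42° ⇒ minimal covering band is its complement: 360° − 324.42° = 35.58°.
Band runs from -15.35° eastward to +20.23°.

35.58°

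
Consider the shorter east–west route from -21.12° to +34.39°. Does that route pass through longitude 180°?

No

Signed shortest Δλ = ((34.39 − -21.12 + 180) mod 360) − 180 = 55.51°.
Going east by 55.51° from -21.12° reaches +34.39° without touching 180°.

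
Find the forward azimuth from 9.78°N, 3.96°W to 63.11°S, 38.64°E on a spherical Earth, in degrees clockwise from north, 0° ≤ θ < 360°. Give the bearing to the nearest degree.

162°

Δλ = 38.64 − -3.96 = 42.60°.
θ = atan2( sin Δλ · cos φ₂ , cos φ₁ · sin φ₂ − sin φ₁ · cos φ₂ · cos Δλ )
  = atan2(0.30614, -0.93547) = 161.879° → normalised to [0°, 360°): 161.879°.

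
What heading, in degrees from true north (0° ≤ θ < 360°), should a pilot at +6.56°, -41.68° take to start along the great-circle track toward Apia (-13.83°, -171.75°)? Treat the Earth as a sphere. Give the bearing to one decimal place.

257.4°

Δλ = -171.75 − -41.68 = -130.07°.
θ = atan2( sin Δλ · cos φ₂ , cos φ₁ · sin φ₂ − sin φ₁ · cos φ₂ · cos Δλ )
  = atan2(-0.74307, -0.16607) = -102.598° → normalised to [0°, 360°): 257.402°.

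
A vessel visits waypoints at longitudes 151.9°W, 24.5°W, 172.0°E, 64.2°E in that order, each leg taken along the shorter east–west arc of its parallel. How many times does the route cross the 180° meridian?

Leg 1: -151.9° → -24.5°, shortest Δλ = 127.4° (east) — does not cross 180°.
Leg 2: -24.5° → +172.0°, shortest Δλ = -163.5° (west) — crosses 180°.
Leg 3: +172.0° → +64.2°, shortest Δλ = -107.8° (west) — does not cross 180°.
Total crossings: 1.

1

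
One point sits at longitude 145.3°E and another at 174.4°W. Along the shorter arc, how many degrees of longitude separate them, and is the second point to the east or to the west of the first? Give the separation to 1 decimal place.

40.3° east

Raw difference: -174.4 − 145.3 = -319.7°.
Normalise into (−180°, 180°]: -319.7° + 360° = 40.3°.
Positive ⇒ the second point lies to the east; separation 40.3°.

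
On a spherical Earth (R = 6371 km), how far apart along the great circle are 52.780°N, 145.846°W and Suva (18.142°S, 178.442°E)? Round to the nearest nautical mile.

Δλ = 178.442 − -145.846 = 324.288°; wrapped into (−180°, 180°]: -35.712°.
Δφ = -18.142 − 52.780 = -70.922°.
a = sin²(Δφ/2) + cos φ₁ · cos φ₂ · sin²(Δλ/2) = 0.390615.
c = 2·atan2(√a, √(1−a)) = 1.35024 rad → d = 6371·c ≈ 8602.40 km ≈ 4644.93 nmi.

4645 nmi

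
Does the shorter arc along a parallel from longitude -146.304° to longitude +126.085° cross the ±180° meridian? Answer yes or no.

Naïve |126.085 − -146.304| = 272.389° > 180°, so the shorter arc goes the other way round — across 180°.
Signed shortest Δλ = ((126.085 − -146.304 + 180) mod 360) − 180 = -87.611°.
Going west by 87.611° from -146.304° passes through 180° before reaching +126.085°.

Yes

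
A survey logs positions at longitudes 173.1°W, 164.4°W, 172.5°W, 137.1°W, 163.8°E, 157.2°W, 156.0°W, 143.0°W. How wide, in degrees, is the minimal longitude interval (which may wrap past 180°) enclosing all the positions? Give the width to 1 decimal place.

Sort the longitudes: -173.1°, -172.5°, -164.4°, -157.2°, -156.0°, -143.0°, -137.1°, +163.8°.
Eastward gaps between consecutive values (wrapping around): 0.6°, 8.1°, 7.2°, 1.2°, 13.0°, 5.9°, 300.9°, 23.1°.
Largest gap = 300.9° ⇒ minimal covering band is its complement: 360° − 300.9° = 59.1°.
Band runs from +163.8° eastward to -137.1°, crossing the antimeridian.

59.1°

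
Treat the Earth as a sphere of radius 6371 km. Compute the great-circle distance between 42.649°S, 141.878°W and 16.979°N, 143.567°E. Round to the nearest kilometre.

10074 km

Δλ = 143.567 − -141.878 = 285.445°; wrapped into (−180°, 180°]: -74.555°.
Δφ = 16.979 − -42.649 = 59.628°.
a = sin²(Δφ/2) + cos φ₁ · cos φ₂ · sin²(Δλ/2) = 0.505253.
c = 2·atan2(√a, √(1−a)) = 1.58130 rad → d = 6371·c ≈ 10074.48 km.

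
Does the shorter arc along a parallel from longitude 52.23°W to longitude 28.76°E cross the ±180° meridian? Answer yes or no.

No

Signed shortest Δλ = ((28.76 − -52.23 + 180) mod 360) − 180 = 80.99°.
Going east by 80.99° from -52.23° reaches +28.76° without touching 180°.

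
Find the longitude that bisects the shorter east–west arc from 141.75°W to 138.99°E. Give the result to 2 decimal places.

Signed shortest Δλ from -141.75° to +138.99° is -79.26°.
Midpoint longitude = -141.75° + (-79.26°)/2 = -141.75° − 39.63° = -181.38°.
Normalise into (−180°, 180°]: +178.62°.
(The naïve average (-141.75 + +138.99)/2 = -1.38° is on the wrong side of the globe.)

178.62°E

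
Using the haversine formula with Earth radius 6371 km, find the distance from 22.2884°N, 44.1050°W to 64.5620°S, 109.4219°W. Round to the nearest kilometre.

11138 km

Δλ = -109.4219 − -44.1050 = -65.3169°.
Δφ = -64.5620 − 22.2884 = -86.8504°.
a = sin²(Δφ/2) + cos φ₁ · cos φ₂ · sin²(Δλ/2) = 0.588264.
c = 2·atan2(√a, √(1−a)) = 1.74825 rad → d = 6371·c ≈ 11138.12 km.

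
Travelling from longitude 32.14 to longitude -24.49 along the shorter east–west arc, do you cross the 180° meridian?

No

Signed shortest Δλ = ((-24.49 − 32.14 + 180) mod 360) − 180 = -56.63°.
Going west by 56.63° from +32.14° reaches -24.49° without touching 180°.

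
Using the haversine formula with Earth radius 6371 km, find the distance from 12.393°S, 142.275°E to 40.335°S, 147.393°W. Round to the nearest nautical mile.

4027 nmi

Δλ = -147.393 − 142.275 = -289.668°; wrapped into (−180°, 180°]: 70.332°.
Δφ = -40.335 − -12.393 = -27.942°.
a = sin²(Δφ/2) + cos φ₁ · cos φ₂ · sin²(Δλ/2) = 0.305254.
c = 2·atan2(√a, √(1−a)) = 1.17072 rad → d = 6371·c ≈ 7458.64 km ≈ 4027.34 nmi.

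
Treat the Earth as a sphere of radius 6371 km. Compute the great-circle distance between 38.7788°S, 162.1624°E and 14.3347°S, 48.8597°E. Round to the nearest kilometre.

10926 km

Δλ = 48.8597 − 162.1624 = -113.3027°.
Δφ = -14.3347 − -38.7788 = 24.4441°.
a = sin²(Δφ/2) + cos φ₁ · cos φ₂ · sin²(Δλ/2) = 0.571860.
c = 2·atan2(√a, √(1−a)) = 1.71502 rad → d = 6371·c ≈ 10926.37 km.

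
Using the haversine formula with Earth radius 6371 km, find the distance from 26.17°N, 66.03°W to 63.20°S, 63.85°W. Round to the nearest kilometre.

9939 km

Δλ = -63.85 − -66.03 = 2.18°.
Δφ = -63.20 − 26.17 = -89.37°.
a = sin²(Δφ/2) + cos φ₁ · cos φ₂ · sin²(Δλ/2) = 0.494649.
c = 2·atan2(√a, √(1−a)) = 1.56009 rad → d = 6371·c ≈ 9939.36 km.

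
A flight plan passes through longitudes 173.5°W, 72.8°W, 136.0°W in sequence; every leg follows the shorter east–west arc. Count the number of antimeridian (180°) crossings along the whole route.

0

Leg 1: -173.5° → -72.8°, shortest Δλ = 100.7° (east) — does not cross 180°.
Leg 2: -72.8° → -136.0°, shortest Δλ = -63.2° (west) — does not cross 180°.
Total crossings: 0.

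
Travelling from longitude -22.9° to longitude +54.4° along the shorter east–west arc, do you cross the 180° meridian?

Signed shortest Δλ = ((54.4 − -22.9 + 180) mod 360) − 180 = 77.3°.
Going east by 77.3° from -22.9° reaches +54.4° without touching 180°.

No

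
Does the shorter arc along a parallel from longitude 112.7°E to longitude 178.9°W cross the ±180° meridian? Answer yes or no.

Naïve |-178.9 − 112.7| = 291.6° > 180°, so the shorter arc goes the other way round — across 180°.
Signed shortest Δλ = ((-178.9 − 112.7 + 180) mod 360) − 180 = 68.4°.
Going east by 68.4° from +112.7° passes through 180° before reaching -178.9°.

Yes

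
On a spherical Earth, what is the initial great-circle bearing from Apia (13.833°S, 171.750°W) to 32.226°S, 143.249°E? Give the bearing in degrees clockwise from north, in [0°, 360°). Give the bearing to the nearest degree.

Δλ = 143.249 − -171.750 = 314.999°; wrapped into (−180°, 180°]: -45.001°.
θ = atan2( sin Δλ · cos φ₂ , cos φ₁ · sin φ₂ − sin φ₁ · cos φ₂ · cos Δλ )
  = atan2(-0.59819, -0.37478) = -122.068° → normalised to [0°, 360°): 237.932°.

238°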